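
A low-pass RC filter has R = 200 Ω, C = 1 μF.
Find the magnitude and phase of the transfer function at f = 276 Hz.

Step 1 — Angular frequency: ω = 2π·276 = 1734 rad/s.
Step 2 — Transfer function: H(jω) = 1/(1 + jωRC).
Step 3 — Denominator: 1 + jωRC = 1 + j·1734·200·1e-06 = 1 + j0.3468.
Step 4 — H = 0.8926 - j0.3096.
Step 5 — Magnitude: |H| = 0.9448 (-0.5 dB); phase: φ = -19.1°.

|H| = 0.9448 (-0.5 dB), φ = -19.1°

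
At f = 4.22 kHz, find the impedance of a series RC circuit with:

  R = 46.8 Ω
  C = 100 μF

Step 1 — Angular frequency: ω = 2π·f = 2π·4220 = 2.652e+04 rad/s.
Step 2 — Component impedances:
  R: Z = R = 46.8 Ω
  C: Z = 1/(jωC) = -j/(ω·C) = 0 - j0.3771 Ω
Step 3 — Series combination: Z_total = R + C = 46.8 - j0.3771 Ω = 46.8∠-0.5° Ω.

Z = 46.8 - j0.3771 Ω = 46.8∠-0.5° Ω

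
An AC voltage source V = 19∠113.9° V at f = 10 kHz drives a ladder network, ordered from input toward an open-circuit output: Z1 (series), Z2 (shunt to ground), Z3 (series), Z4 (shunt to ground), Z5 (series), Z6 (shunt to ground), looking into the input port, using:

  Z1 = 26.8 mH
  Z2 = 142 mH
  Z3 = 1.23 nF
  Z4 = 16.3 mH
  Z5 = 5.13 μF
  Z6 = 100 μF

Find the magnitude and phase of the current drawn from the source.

Step 1 — Angular frequency: ω = 2π·f = 2π·1e+04 = 6.283e+04 rad/s.
Step 2 — Component impedances:
  Z1: Z = jωL = j·6.283e+04·0.0268 = 0 + j1684 Ω
  Z2: Z = jωL = j·6.283e+04·0.142 = 0 + j8922 Ω
  Z3: Z = 1/(jωC) = -j/(ω·C) = 0 - j1.294e+04 Ω
  Z4: Z = jωL = j·6.283e+04·0.0163 = 0 + j1024 Ω
  Z5: Z = 1/(jωC) = -j/(ω·C) = 0 - j3.102 Ω
  Z6: Z = 1/(jωC) = -j/(ω·C) = 0 - j0.1592 Ω
Step 3 — Ladder network (open output): work backward from the far end, alternating series and parallel combinations. Z_in = 0 + j3.041e+04 Ω = 3.041e+04∠90.0° Ω.
Step 4 — Source phasor: V = 19∠113.9° V = -7.698 + j17.37 V.
Step 5 — Ohm's law: I = V / Z_total = (-7.698 + j17.37) / (0 + j3.041e+04) = 0.0005713 + j0.0002532 A.
Step 6 — Convert to polar: |I| = 0.0006249 A, ∠I = 23.9°.

I = 0.0006249∠23.9° A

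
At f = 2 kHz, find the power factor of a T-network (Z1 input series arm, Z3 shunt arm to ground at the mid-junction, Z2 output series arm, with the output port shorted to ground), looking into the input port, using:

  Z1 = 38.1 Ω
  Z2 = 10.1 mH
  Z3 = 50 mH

Step 1 — Angular frequency: ω = 2π·f = 2π·2000 = 1.257e+04 rad/s.
Step 2 — Component impedances:
  Z1: Z = R = 38.1 Ω
  Z2: Z = jωL = j·1.257e+04·0.0101 = 0 + j126.9 Ω
  Z3: Z = jωL = j·1.257e+04·0.05 = 0 + j628.3 Ω
Step 3 — With the output port shorted to ground, the output series arm Z2 runs from the junction to ground; the shunt arm Z3 also runs from the junction to ground. They appear in parallel: Z3 || Z2 = 0 + j105.6 Ω.
Step 4 — Series with input arm Z1: Z_in = Z1 + (Z3 || Z2) = 38.1 + j105.6 Ω = 112.3∠70.2° Ω.
Step 5 — Power factor: PF = cos(φ) = Re(Z)/|Z| = 38.1/112.25 = 0.3394.
Step 6 — Type: Im(Z) = 105.6 ⇒ lagging (phase φ = 70.2°).

PF = 0.3394 (lagging, φ = 70.2°)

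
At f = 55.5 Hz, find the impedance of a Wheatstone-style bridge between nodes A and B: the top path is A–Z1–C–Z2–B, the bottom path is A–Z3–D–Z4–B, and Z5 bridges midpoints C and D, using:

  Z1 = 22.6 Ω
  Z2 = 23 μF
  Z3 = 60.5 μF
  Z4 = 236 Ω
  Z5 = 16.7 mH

Step 1 — Angular frequency: ω = 2π·f = 2π·55.5 = 348.7 rad/s.
Step 2 — Component impedances:
  Z1: Z = R = 22.6 Ω
  Z2: Z = 1/(jωC) = -j/(ω·C) = 0 - j124.7 Ω
  Z3: Z = 1/(jωC) = -j/(ω·C) = 0 - j47.4 Ω
  Z4: Z = R = 236 Ω
  Z5: Z = jωL = j·348.7·0.0167 = 0 + j5.824 Ω
Step 3 — Bridge requires nodal analysis (the Z5 bridge couples midpoints C and D, so the two paths cannot be reduced to a simple series/parallel combination). Setting node B to ground and injecting 1 A at node A, the 3-node admittance system at A, C, D solves to V_A = Z_AB = 69.94 - j110.5 Ω = 130.7∠-57.7° Ω.

Z = 69.94 - j110.5 Ω = 130.7∠-57.7° Ω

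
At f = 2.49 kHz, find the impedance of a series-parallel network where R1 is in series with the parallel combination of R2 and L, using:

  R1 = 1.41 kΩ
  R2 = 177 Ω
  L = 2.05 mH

Step 1 — Angular frequency: ω = 2π·f = 2π·2490 = 1.565e+04 rad/s.
Step 2 — Component impedances:
  R1: Z = R = 1410 Ω
  R2: Z = R = 177 Ω
  L: Z = jωL = j·1.565e+04·0.00205 = 0 + j32.07 Ω
Step 3 — Parallel branch: R2 || L = 1/(1/R2 + 1/L) = 5.627 + j31.05 Ω.
Step 4 — Series with R1: Z_total = R1 + (R2 || L) = 1416 + j31.05 Ω = 1416∠1.3° Ω.

Z = 1416 + j31.05 Ω = 1416∠1.3° Ω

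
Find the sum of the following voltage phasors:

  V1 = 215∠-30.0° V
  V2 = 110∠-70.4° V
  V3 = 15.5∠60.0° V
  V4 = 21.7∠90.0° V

Step 1 — Convert each phasor to rectangular form:
  V1 = 215·(cos(-30.0°) + j·sin(-30.0°)) = 186.2 - j107.5 V
  V2 = 110·(cos(-70.4°) + j·sin(-70.4°)) = 36.9 - j103.6 V
  V3 = 15.5·(cos(60.0°) + j·sin(60.0°)) = 7.75 + j13.42 V
  V4 = 21.7·(cos(90.0°) + j·sin(90.0°)) = 0 + j21.7 V
Step 2 — Sum components: V_total = 230.8 - j176 V.
Step 3 — Convert to polar: |V_total| = 290.3 V, ∠V_total = -37.3°.

V_total = 290.3∠-37.3° V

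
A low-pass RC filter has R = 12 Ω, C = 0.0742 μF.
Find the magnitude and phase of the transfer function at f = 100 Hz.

Step 1 — Angular frequency: ω = 2π·100 = 628.3 rad/s.
Step 2 — Transfer function: H(jω) = 1/(1 + jωRC).
Step 3 — Denominator: 1 + jωRC = 1 + j·628.3·12·7.42e-08 = 1 + j0.0005595.
Step 4 — H = 1 - j0.0005595.
Step 5 — Magnitude: |H| = 1 (-0.0 dB); phase: φ = -0.0°.

|H| = 1 (-0.0 dB), φ = -0.0°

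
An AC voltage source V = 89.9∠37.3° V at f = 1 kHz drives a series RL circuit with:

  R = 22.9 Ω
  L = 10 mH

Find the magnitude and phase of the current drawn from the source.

Step 1 — Angular frequency: ω = 2π·f = 2π·1000 = 6283 rad/s.
Step 2 — Component impedances:
  R: Z = R = 22.9 Ω
  L: Z = jωL = j·6283·0.01 = 0 + j62.83 Ω
Step 3 — Series combination: Z_total = R + L = 22.9 + j62.83 Ω = 66.87∠70.0° Ω.
Step 4 — Source phasor: V = 89.9∠37.3° V = 71.51 + j54.48 V.
Step 5 — Ohm's law: I = V / Z_total = (71.51 + j54.48) / (22.9 + j62.83) = 1.132 - j0.7258 A.
Step 6 — Convert to polar: |I| = 1.344 A, ∠I = -32.7°.

I = 1.344∠-32.7° A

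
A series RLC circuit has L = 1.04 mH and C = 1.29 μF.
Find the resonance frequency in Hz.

Step 1 — Resonance condition Im(Z)=0 gives ω₀ = 1/√(LC).
Step 2 — ω₀ = 1/√(0.00104·1.29e-06) = 2.73e+04 rad/s.
Step 3 — f₀ = ω₀/(2π) = 4345 Hz.

f₀ = 4345 Hz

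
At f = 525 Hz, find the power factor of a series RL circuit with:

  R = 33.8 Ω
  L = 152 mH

Step 1 — Angular frequency: ω = 2π·f = 2π·525 = 3299 rad/s.
Step 2 — Component impedances:
  R: Z = R = 33.8 Ω
  L: Z = jωL = j·3299·0.152 = 0 + j501.4 Ω
Step 3 — Series combination: Z_total = R + L = 33.8 + j501.4 Ω = 502.5∠86.1° Ω.
Step 4 — Power factor: PF = cos(φ) = Re(Z)/|Z| = 33.8/502.5 = 0.06726.
Step 5 — Type: Im(Z) = 501.4 ⇒ lagging (phase φ = 86.1°).

PF = 0.06726 (lagging, φ = 86.1°)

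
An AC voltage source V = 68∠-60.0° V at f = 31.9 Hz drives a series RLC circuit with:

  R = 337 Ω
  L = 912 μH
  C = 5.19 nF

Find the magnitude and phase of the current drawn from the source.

Step 1 — Angular frequency: ω = 2π·f = 2π·31.9 = 200.4 rad/s.
Step 2 — Component impedances:
  R: Z = R = 337 Ω
  L: Z = jωL = j·200.4·0.000912 = 0 + j0.1828 Ω
  C: Z = 1/(jωC) = -j/(ω·C) = 0 - j9.613e+05 Ω
Step 3 — Series combination: Z_total = R + L + C = 337 - j9.613e+05 Ω = 9.613e+05∠-90.0° Ω.
Step 4 — Source phasor: V = 68∠-60.0° V = 34 - j58.89 V.
Step 5 — Ohm's law: I = V / Z_total = (34 - j58.89) / (337 - j9.613e+05) = 6.127e-05 + j3.535e-05 A.
Step 6 — Convert to polar: |I| = 7.074e-05 A, ∠I = 30.0°.

I = 7.074e-05∠30.0° A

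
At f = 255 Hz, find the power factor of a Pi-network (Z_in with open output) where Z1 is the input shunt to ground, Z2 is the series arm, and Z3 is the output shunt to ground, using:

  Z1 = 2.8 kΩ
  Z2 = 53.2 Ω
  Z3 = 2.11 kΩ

Step 1 — Angular frequency: ω = 2π·f = 2π·255 = 1602 rad/s.
Step 2 — Component impedances:
  Z1: Z = R = 2800 Ω
  Z2: Z = R = 53.2 Ω
  Z3: Z = R = 2110 Ω
Step 3 — With open output, the series arm Z2 and the output shunt Z3 appear in series to ground: Z2 + Z3 = 2163 Ω.
Step 4 — Parallel with input shunt Z1: Z_in = Z1 || (Z2 + Z3) = 1220 Ω = 1220∠0.0° Ω.
Step 5 — Power factor: PF = cos(φ) = Re(Z)/|Z| = 1220/1220 = 1.
Step 6 — Type: Im(Z) = 0 ⇒ unity (phase φ = 0.0°).

PF = 1 (unity, φ = 0.0°)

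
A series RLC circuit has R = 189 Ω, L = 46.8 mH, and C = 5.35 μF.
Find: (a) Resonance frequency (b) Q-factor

Step 1 — Resonance condition Im(Z)=0 gives ω₀ = 1/√(LC).
Step 2 — ω₀ = 1/√(0.0468·5.35e-06) = 1998 rad/s.
Step 3 — f₀ = ω₀/(2π) = 318.1 Hz.
Step 4 — Series Q: Q = ω₀L/R = 1998·0.0468/189 = 0.4949.

(a) f₀ = 318.1 Hz  (b) Q = 0.4949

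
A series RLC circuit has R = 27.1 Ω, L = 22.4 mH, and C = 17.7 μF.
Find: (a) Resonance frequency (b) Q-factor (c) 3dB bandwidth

Step 1 — Resonance: ω₀ = 1/√(LC) = 1/√(0.0224·1.77e-05) = 1588 rad/s.
Step 2 — f₀ = ω₀/(2π) = 252.8 Hz.
Step 3 — Series Q: Q = ω₀L/R = 1588·0.0224/27.1 = 1.313.
Step 4 — Bandwidth: Δω = ω₀/Q = 1210 rad/s; BW = Δω/(2π) = 192.5 Hz.

(a) f₀ = 252.8 Hz  (b) Q = 1.313  (c) BW = 192.5 Hz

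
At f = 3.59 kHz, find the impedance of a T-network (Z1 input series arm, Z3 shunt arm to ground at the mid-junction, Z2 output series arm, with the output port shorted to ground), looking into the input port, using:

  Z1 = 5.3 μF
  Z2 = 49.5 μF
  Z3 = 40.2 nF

Step 1 — Angular frequency: ω = 2π·f = 2π·3590 = 2.256e+04 rad/s.
Step 2 — Component impedances:
  Z1: Z = 1/(jωC) = -j/(ω·C) = 0 - j8.365 Ω
  Z2: Z = 1/(jωC) = -j/(ω·C) = 0 - j0.8956 Ω
  Z3: Z = 1/(jωC) = -j/(ω·C) = 0 - j1103 Ω
Step 3 — With the output port shorted to ground, the output series arm Z2 runs from the junction to ground; the shunt arm Z3 also runs from the junction to ground. They appear in parallel: Z3 || Z2 = 0 - j0.8949 Ω.
Step 4 — Series with input arm Z1: Z_in = Z1 + (Z3 || Z2) = 0 - j9.26 Ω = 9.26∠-90.0° Ω.

Z = 0 - j9.26 Ω = 9.26∠-90.0° Ω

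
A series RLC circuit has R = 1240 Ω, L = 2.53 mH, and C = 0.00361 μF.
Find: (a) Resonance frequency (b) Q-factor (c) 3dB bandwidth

Step 1 — Resonance: ω₀ = 1/√(LC) = 1/√(0.00253·3.61e-09) = 3.309e+05 rad/s.
Step 2 — f₀ = ω₀/(2π) = 5.266e+04 Hz.
Step 3 — Series Q: Q = ω₀L/R = 3.309e+05·0.00253/1240 = 0.6751.
Step 4 — Bandwidth: Δω = ω₀/Q = 4.901e+05 rad/s; BW = Δω/(2π) = 7.8e+04 Hz.

(a) f₀ = 5.266e+04 Hz  (b) Q = 0.6751  (c) BW = 7.8e+04 Hz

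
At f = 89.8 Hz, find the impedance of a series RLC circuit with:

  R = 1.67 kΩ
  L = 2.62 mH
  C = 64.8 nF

Step 1 — Angular frequency: ω = 2π·f = 2π·89.8 = 564.2 rad/s.
Step 2 — Component impedances:
  R: Z = R = 1670 Ω
  L: Z = jωL = j·564.2·0.00262 = 0 + j1.478 Ω
  C: Z = 1/(jωC) = -j/(ω·C) = 0 - j2.735e+04 Ω
Step 3 — Series combination: Z_total = R + L + C = 1670 - j2.735e+04 Ω = 2.74e+04∠-86.5° Ω.

Z = 1670 - j2.735e+04 Ω = 2.74e+04∠-86.5° Ω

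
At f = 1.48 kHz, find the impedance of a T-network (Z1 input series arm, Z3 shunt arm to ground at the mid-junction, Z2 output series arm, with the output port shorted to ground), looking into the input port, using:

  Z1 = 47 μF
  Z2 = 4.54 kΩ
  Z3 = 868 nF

Step 1 — Angular frequency: ω = 2π·f = 2π·1480 = 9299 rad/s.
Step 2 — Component impedances:
  Z1: Z = 1/(jωC) = -j/(ω·C) = 0 - j2.288 Ω
  Z2: Z = R = 4540 Ω
  Z3: Z = 1/(jωC) = -j/(ω·C) = 0 - j123.9 Ω
Step 3 — With the output port shorted to ground, the output series arm Z2 runs from the junction to ground; the shunt arm Z3 also runs from the junction to ground. They appear in parallel: Z3 || Z2 = 3.378 - j123.8 Ω.
Step 4 — Series with input arm Z1: Z_in = Z1 + (Z3 || Z2) = 3.378 - j126.1 Ω = 126.1∠-88.5° Ω.

Z = 3.378 - j126.1 Ω = 126.1∠-88.5° Ω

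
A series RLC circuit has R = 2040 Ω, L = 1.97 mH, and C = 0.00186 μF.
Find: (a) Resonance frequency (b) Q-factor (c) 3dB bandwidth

Step 1 — Resonance: ω₀ = 1/√(LC) = 1/√(0.00197·1.86e-09) = 5.224e+05 rad/s.
Step 2 — f₀ = ω₀/(2π) = 8.314e+04 Hz.
Step 3 — Series Q: Q = ω₀L/R = 5.224e+05·0.00197/2040 = 0.5045.
Step 4 — Bandwidth: Δω = ω₀/Q = 1.036e+06 rad/s; BW = Δω/(2π) = 1.648e+05 Hz.

(a) f₀ = 8.314e+04 Hz  (b) Q = 0.5045  (c) BW = 1.648e+05 Hz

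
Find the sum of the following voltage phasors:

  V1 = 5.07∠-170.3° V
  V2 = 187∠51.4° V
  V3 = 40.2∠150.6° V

Step 1 — Convert each phasor to rectangular form:
  V1 = 5.07·(cos(-170.3°) + j·sin(-170.3°)) = -4.998 - j0.8542 V
  V2 = 187·(cos(51.4°) + j·sin(51.4°)) = 116.7 + j146.1 V
  V3 = 40.2·(cos(150.6°) + j·sin(150.6°)) = -35.02 + j19.73 V
Step 2 — Sum components: V_total = 76.65 + j165 V.
Step 3 — Convert to polar: |V_total| = 182 V, ∠V_total = 65.1°.

V_total = 182∠65.1° V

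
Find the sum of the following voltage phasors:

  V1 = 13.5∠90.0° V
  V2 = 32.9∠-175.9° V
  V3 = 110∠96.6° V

Step 1 — Convert each phasor to rectangular form:
  V1 = 13.5·(cos(90.0°) + j·sin(90.0°)) = 0 + j13.5 V
  V2 = 32.9·(cos(-175.9°) + j·sin(-175.9°)) = -32.82 - j2.352 V
  V3 = 110·(cos(96.6°) + j·sin(96.6°)) = -12.64 + j109.3 V
Step 2 — Sum components: V_total = -45.46 + j120.4 V.
Step 3 — Convert to polar: |V_total| = 128.7 V, ∠V_total = 110.7°.

V_total = 128.7∠110.7° V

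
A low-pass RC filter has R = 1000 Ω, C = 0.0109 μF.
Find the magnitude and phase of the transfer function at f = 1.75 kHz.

Step 1 — Angular frequency: ω = 2π·1750 = 1.1e+04 rad/s.
Step 2 — Transfer function: H(jω) = 1/(1 + jωRC).
Step 3 — Denominator: 1 + jωRC = 1 + j·1.1e+04·1000·1.09e-08 = 1 + j0.1199.
Step 4 — H = 0.9858 - j0.1182.
Step 5 — Magnitude: |H| = 0.9929 (-0.1 dB); phase: φ = -6.8°.

|H| = 0.9929 (-0.1 dB), φ = -6.8°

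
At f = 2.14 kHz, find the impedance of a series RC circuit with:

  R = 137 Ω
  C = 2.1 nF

Step 1 — Angular frequency: ω = 2π·f = 2π·2140 = 1.345e+04 rad/s.
Step 2 — Component impedances:
  R: Z = R = 137 Ω
  C: Z = 1/(jωC) = -j/(ω·C) = 0 - j3.541e+04 Ω
Step 3 — Series combination: Z_total = R + C = 137 - j3.541e+04 Ω = 3.542e+04∠-89.8° Ω.

Z = 137 - j3.541e+04 Ω = 3.542e+04∠-89.8° Ω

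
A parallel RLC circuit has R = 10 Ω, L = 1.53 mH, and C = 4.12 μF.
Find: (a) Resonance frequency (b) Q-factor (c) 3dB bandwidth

Step 1 — Resonance: ω₀ = 1/√(LC) = 1/√(0.00153·4.12e-06) = 1.26e+04 rad/s.
Step 2 — f₀ = ω₀/(2π) = 2005 Hz.
Step 3 — Parallel Q: Q = R/(ω₀L) = 10/(1.26e+04·0.00153) = 0.5189.
Step 4 — Bandwidth: Δω = ω₀/Q = 2.427e+04 rad/s; BW = Δω/(2π) = 3863 Hz.

(a) f₀ = 2005 Hz  (b) Q = 0.5189  (c) BW = 3863 Hz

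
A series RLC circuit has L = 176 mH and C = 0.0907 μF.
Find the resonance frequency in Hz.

Step 1 — Resonance condition Im(Z)=0 gives ω₀ = 1/√(LC).
Step 2 — ω₀ = 1/√(0.176·9.07e-08) = 7915 rad/s.
Step 3 — f₀ = ω₀/(2π) = 1260 Hz.

f₀ = 1260 Hz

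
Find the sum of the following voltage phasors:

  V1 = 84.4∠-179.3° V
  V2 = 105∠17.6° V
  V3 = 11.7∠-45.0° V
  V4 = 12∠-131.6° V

Step 1 — Convert each phasor to rectangular form:
  V1 = 84.4·(cos(-179.3°) + j·sin(-179.3°)) = -84.39 - j1.031 V
  V2 = 105·(cos(17.6°) + j·sin(17.6°)) = 100.1 + j31.75 V
  V3 = 11.7·(cos(-45.0°) + j·sin(-45.0°)) = 8.273 - j8.273 V
  V4 = 12·(cos(-131.6°) + j·sin(-131.6°)) = -7.967 - j8.974 V
Step 2 — Sum components: V_total = 16 + j13.47 V.
Step 3 — Convert to polar: |V_total| = 20.91 V, ∠V_total = 40.1°.

V_total = 20.91∠40.1° V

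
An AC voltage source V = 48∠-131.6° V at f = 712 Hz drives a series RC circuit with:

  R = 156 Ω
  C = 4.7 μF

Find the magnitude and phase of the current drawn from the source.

Step 1 — Angular frequency: ω = 2π·f = 2π·712 = 4474 rad/s.
Step 2 — Component impedances:
  R: Z = R = 156 Ω
  C: Z = 1/(jωC) = -j/(ω·C) = 0 - j47.56 Ω
Step 3 — Series combination: Z_total = R + C = 156 - j47.56 Ω = 163.1∠-17.0° Ω.
Step 4 — Source phasor: V = 48∠-131.6° V = -31.87 - j35.89 V.
Step 5 — Ohm's law: I = V / Z_total = (-31.87 - j35.89) / (156 - j47.56) = -0.1227 - j0.2675 A.
Step 6 — Convert to polar: |I| = 0.2943 A, ∠I = -114.6°.

I = 0.2943∠-114.6° A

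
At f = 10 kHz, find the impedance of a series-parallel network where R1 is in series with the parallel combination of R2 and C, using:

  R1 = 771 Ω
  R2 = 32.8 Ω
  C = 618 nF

Step 1 — Angular frequency: ω = 2π·f = 2π·1e+04 = 6.283e+04 rad/s.
Step 2 — Component impedances:
  R1: Z = R = 771 Ω
  R2: Z = R = 32.8 Ω
  C: Z = 1/(jωC) = -j/(ω·C) = 0 - j25.75 Ω
Step 3 — Parallel branch: R2 || C = 1/(1/R2 + 1/C) = 12.51 - j15.93 Ω.
Step 4 — Series with R1: Z_total = R1 + (R2 || C) = 783.5 - j15.93 Ω = 783.7∠-1.2° Ω.

Z = 783.5 - j15.93 Ω = 783.7∠-1.2° Ω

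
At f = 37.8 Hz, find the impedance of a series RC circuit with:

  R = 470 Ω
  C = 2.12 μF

Step 1 — Angular frequency: ω = 2π·f = 2π·37.8 = 237.5 rad/s.
Step 2 — Component impedances:
  R: Z = R = 470 Ω
  C: Z = 1/(jωC) = -j/(ω·C) = 0 - j1986 Ω
Step 3 — Series combination: Z_total = R + C = 470 - j1986 Ω = 2041∠-76.7° Ω.

Z = 470 - j1986 Ω = 2041∠-76.7° Ω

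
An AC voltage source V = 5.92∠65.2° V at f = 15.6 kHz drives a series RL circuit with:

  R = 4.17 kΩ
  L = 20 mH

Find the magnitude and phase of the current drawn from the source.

Step 1 — Angular frequency: ω = 2π·f = 2π·1.56e+04 = 9.802e+04 rad/s.
Step 2 — Component impedances:
  R: Z = R = 4170 Ω
  L: Z = jωL = j·9.802e+04·0.02 = 0 + j1960 Ω
Step 3 — Series combination: Z_total = R + L = 4170 + j1960 Ω = 4608∠25.2° Ω.
Step 4 — Source phasor: V = 5.92∠65.2° V = 2.483 + j5.374 V.
Step 5 — Ohm's law: I = V / Z_total = (2.483 + j5.374) / (4170 + j1960) = 0.0009839 + j0.0008262 A.
Step 6 — Convert to polar: |I| = 0.001285 A, ∠I = 40.0°.

I = 0.001285∠40.0° A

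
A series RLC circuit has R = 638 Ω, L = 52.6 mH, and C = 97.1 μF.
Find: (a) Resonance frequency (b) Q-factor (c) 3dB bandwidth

Step 1 — Resonance: ω₀ = 1/√(LC) = 1/√(0.0526·9.71e-05) = 442.5 rad/s.
Step 2 — f₀ = ω₀/(2π) = 70.42 Hz.
Step 3 — Series Q: Q = ω₀L/R = 442.5·0.0526/638 = 0.03648.
Step 4 — Bandwidth: Δω = ω₀/Q = 1.213e+04 rad/s; BW = Δω/(2π) = 1930 Hz.

(a) f₀ = 70.42 Hz  (b) Q = 0.03648  (c) BW = 1930 Hz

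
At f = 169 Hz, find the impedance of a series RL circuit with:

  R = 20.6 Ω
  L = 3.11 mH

Step 1 — Angular frequency: ω = 2π·f = 2π·169 = 1062 rad/s.
Step 2 — Component impedances:
  R: Z = R = 20.6 Ω
  L: Z = jωL = j·1062·0.00311 = 0 + j3.302 Ω
Step 3 — Series combination: Z_total = R + L = 20.6 + j3.302 Ω = 20.86∠9.1° Ω.

Z = 20.6 + j3.302 Ω = 20.86∠9.1° Ω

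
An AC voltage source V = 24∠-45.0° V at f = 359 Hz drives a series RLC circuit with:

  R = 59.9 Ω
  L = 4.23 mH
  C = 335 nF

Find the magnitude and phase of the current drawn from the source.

Step 1 — Angular frequency: ω = 2π·f = 2π·359 = 2256 rad/s.
Step 2 — Component impedances:
  R: Z = R = 59.9 Ω
  L: Z = jωL = j·2256·0.00423 = 0 + j9.541 Ω
  C: Z = 1/(jωC) = -j/(ω·C) = 0 - j1323 Ω
Step 3 — Series combination: Z_total = R + L + C = 59.9 - j1314 Ω = 1315∠-87.4° Ω.
Step 4 — Source phasor: V = 24∠-45.0° V = 16.97 - j16.97 V.
Step 5 — Ohm's law: I = V / Z_total = (16.97 - j16.97) / (59.9 - j1314) = 0.01348 + j0.0123 A.
Step 6 — Convert to polar: |I| = 0.01825 A, ∠I = 42.4°.

I = 0.01825∠42.4° A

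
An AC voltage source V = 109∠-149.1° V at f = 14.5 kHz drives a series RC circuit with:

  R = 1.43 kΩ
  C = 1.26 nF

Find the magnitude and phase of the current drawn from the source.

Step 1 — Angular frequency: ω = 2π·f = 2π·1.45e+04 = 9.111e+04 rad/s.
Step 2 — Component impedances:
  R: Z = R = 1430 Ω
  C: Z = 1/(jωC) = -j/(ω·C) = 0 - j8711 Ω
Step 3 — Series combination: Z_total = R + C = 1430 - j8711 Ω = 8828∠-80.7° Ω.
Step 4 — Source phasor: V = 109∠-149.1° V = -93.53 - j55.98 V.
Step 5 — Ohm's law: I = V / Z_total = (-93.53 - j55.98) / (1430 - j8711) = 0.004541 - j0.01148 A.
Step 6 — Convert to polar: |I| = 0.01235 A, ∠I = -68.4°.

I = 0.01235∠-68.4° A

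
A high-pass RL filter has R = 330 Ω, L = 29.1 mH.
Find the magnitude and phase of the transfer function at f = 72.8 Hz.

Step 1 — Angular frequency: ω = 2π·72.8 = 457.4 rad/s.
Step 2 — Transfer function: H(jω) = jωL/(R + jωL).
Step 3 — Numerator jωL = j·13.31; denominator R + jωL = 330 + j13.31.
Step 4 — H = 0.001624 + j0.04027.
Step 5 — Magnitude: |H| = 0.0403 (-27.9 dB); phase: φ = 87.7°.

|H| = 0.0403 (-27.9 dB), φ = 87.7°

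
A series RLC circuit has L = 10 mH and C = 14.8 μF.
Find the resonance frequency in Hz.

Step 1 — Resonance condition Im(Z)=0 gives ω₀ = 1/√(LC).
Step 2 — ω₀ = 1/√(0.01·1.48e-05) = 2599 rad/s.
Step 3 — f₀ = ω₀/(2π) = 413.7 Hz.

f₀ = 413.7 Hz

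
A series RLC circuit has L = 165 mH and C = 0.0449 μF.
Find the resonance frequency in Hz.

Step 1 — Resonance condition Im(Z)=0 gives ω₀ = 1/√(LC).
Step 2 — ω₀ = 1/√(0.165·4.49e-08) = 1.162e+04 rad/s.
Step 3 — f₀ = ω₀/(2π) = 1849 Hz.

f₀ = 1849 Hz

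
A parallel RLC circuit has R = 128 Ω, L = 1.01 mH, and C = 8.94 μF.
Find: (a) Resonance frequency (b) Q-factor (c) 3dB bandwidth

Step 1 — Resonance: ω₀ = 1/√(LC) = 1/√(0.00101·8.94e-06) = 1.052e+04 rad/s.
Step 2 — f₀ = ω₀/(2π) = 1675 Hz.
Step 3 — Parallel Q: Q = R/(ω₀L) = 128/(1.052e+04·0.00101) = 12.04.
Step 4 — Bandwidth: Δω = ω₀/Q = 873.9 rad/s; BW = Δω/(2π) = 139.1 Hz.

(a) f₀ = 1675 Hz  (b) Q = 12.04  (c) BW = 139.1 Hz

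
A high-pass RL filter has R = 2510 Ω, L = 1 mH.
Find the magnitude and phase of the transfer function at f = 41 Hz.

Step 1 — Angular frequency: ω = 2π·41 = 257.6 rad/s.
Step 2 — Transfer function: H(jω) = jωL/(R + jωL).
Step 3 — Numerator jωL = j·0.2576; denominator R + jωL = 2510 + j0.2576.
Step 4 — H = 1.053e-08 + j0.0001026.
Step 5 — Magnitude: |H| = 0.0001026 (-79.8 dB); phase: φ = 90.0°.

|H| = 0.0001026 (-79.8 dB), φ = 90.0°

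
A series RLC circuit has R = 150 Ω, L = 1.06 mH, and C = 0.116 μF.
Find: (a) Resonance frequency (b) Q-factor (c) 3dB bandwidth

Step 1 — Resonance condition Im(Z)=0 gives ω₀ = 1/√(LC).
Step 2 — ω₀ = 1/√(0.00106·1.16e-07) = 9.018e+04 rad/s.
Step 3 — f₀ = ω₀/(2π) = 1.435e+04 Hz.
Step 4 — Series Q: Q = ω₀L/R = 9.018e+04·0.00106/150 = 0.6373.
Step 5 — 3dB bandwidth: Δω = ω₀/Q = 1.415e+05 rad/s; BW = Δω/(2π) = 2.252e+04 Hz.

(a) f₀ = 1.435e+04 Hz  (b) Q = 0.6373  (c) BW = 2.252e+04 Hz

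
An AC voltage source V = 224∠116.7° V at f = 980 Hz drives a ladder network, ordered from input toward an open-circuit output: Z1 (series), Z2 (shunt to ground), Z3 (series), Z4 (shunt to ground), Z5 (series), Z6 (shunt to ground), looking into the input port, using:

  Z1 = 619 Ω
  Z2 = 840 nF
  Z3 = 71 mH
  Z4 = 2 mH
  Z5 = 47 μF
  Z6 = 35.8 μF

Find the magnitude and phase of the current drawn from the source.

Step 1 — Angular frequency: ω = 2π·f = 2π·980 = 6158 rad/s.
Step 2 — Component impedances:
  Z1: Z = R = 619 Ω
  Z2: Z = 1/(jωC) = -j/(ω·C) = 0 - j193.3 Ω
  Z3: Z = jωL = j·6158·0.071 = 0 + j437.2 Ω
  Z4: Z = jωL = j·6158·0.002 = 0 + j12.32 Ω
  Z5: Z = 1/(jωC) = -j/(ω·C) = 0 - j3.455 Ω
  Z6: Z = 1/(jωC) = -j/(ω·C) = 0 - j4.536 Ω
Step 3 — Ladder network (open output): work backward from the far end, alternating series and parallel combinations. Z_in = 619 - j362.4 Ω = 717.3∠-30.3° Ω.
Step 4 — Source phasor: V = 224∠116.7° V = -100.6 + j200.1 V.
Step 5 — Ohm's law: I = V / Z_total = (-100.6 + j200.1) / (619 - j362.4) = -0.262 + j0.1699 A.
Step 6 — Convert to polar: |I| = 0.3123 A, ∠I = 147.0°.

I = 0.3123∠147.0° A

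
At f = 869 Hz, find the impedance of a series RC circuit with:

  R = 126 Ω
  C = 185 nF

Step 1 — Angular frequency: ω = 2π·f = 2π·869 = 5460 rad/s.
Step 2 — Component impedances:
  R: Z = R = 126 Ω
  C: Z = 1/(jωC) = -j/(ω·C) = 0 - j990 Ω
Step 3 — Series combination: Z_total = R + C = 126 - j990 Ω = 998∠-82.7° Ω.

Z = 126 - j990 Ω = 998∠-82.7° Ω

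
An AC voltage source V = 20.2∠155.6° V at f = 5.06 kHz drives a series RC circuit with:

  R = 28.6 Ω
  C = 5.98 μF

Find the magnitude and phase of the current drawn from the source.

Step 1 — Angular frequency: ω = 2π·f = 2π·5060 = 3.179e+04 rad/s.
Step 2 — Component impedances:
  R: Z = R = 28.6 Ω
  C: Z = 1/(jωC) = -j/(ω·C) = 0 - j5.26 Ω
Step 3 — Series combination: Z_total = R + C = 28.6 - j5.26 Ω = 29.08∠-10.4° Ω.
Step 4 — Source phasor: V = 20.2∠155.6° V = -18.4 + j8.345 V.
Step 5 — Ohm's law: I = V / Z_total = (-18.4 + j8.345) / (28.6 - j5.26) = -0.6741 + j0.1678 A.
Step 6 — Convert to polar: |I| = 0.6946 A, ∠I = 166.0°.

I = 0.6946∠166.0° A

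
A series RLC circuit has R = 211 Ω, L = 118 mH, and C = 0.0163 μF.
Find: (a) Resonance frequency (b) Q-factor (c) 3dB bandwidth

Step 1 — Resonance: ω₀ = 1/√(LC) = 1/√(0.118·1.63e-08) = 2.28e+04 rad/s.
Step 2 — f₀ = ω₀/(2π) = 3629 Hz.
Step 3 — Series Q: Q = ω₀L/R = 2.28e+04·0.118/211 = 12.75.
Step 4 — Bandwidth: Δω = ω₀/Q = 1788 rad/s; BW = Δω/(2π) = 284.6 Hz.

(a) f₀ = 3629 Hz  (b) Q = 12.75  (c) BW = 284.6 Hz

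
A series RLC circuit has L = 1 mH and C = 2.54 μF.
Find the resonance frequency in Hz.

Step 1 — Resonance condition Im(Z)=0 gives ω₀ = 1/√(LC).
Step 2 — ω₀ = 1/√(0.001·2.54e-06) = 1.984e+04 rad/s.
Step 3 — f₀ = ω₀/(2π) = 3158 Hz.

f₀ = 3158 Hz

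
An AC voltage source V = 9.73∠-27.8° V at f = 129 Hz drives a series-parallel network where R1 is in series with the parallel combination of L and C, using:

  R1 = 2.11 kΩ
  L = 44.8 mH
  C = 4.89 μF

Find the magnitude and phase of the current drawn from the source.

Step 1 — Angular frequency: ω = 2π·f = 2π·129 = 810.5 rad/s.
Step 2 — Component impedances:
  R1: Z = R = 2110 Ω
  L: Z = jωL = j·810.5·0.0448 = 0 + j36.31 Ω
  C: Z = 1/(jωC) = -j/(ω·C) = 0 - j252.3 Ω
Step 3 — Parallel branch: L || C = 1/(1/L + 1/C) = 0 + j42.42 Ω.
Step 4 — Series with R1: Z_total = R1 + (L || C) = 2110 + j42.42 Ω = 2110∠1.2° Ω.
Step 5 — Source phasor: V = 9.73∠-27.8° V = 8.607 - j4.538 V.
Step 6 — Ohm's law: I = V / Z_total = (8.607 - j4.538) / (2110 + j42.42) = 0.004034 - j0.002232 A.
Step 7 — Convert to polar: |I| = 0.00461 A, ∠I = -29.0°.

I = 0.00461∠-29.0° A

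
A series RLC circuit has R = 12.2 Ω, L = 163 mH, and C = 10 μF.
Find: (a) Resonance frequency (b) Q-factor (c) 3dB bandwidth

Step 1 — Resonance: ω₀ = 1/√(LC) = 1/√(0.163·1e-05) = 783.3 rad/s.
Step 2 — f₀ = ω₀/(2π) = 124.7 Hz.
Step 3 — Series Q: Q = ω₀L/R = 783.3·0.163/12.2 = 10.46.
Step 4 — Bandwidth: Δω = ω₀/Q = 74.85 rad/s; BW = Δω/(2π) = 11.91 Hz.

(a) f₀ = 124.7 Hz  (b) Q = 10.46  (c) BW = 11.91 Hz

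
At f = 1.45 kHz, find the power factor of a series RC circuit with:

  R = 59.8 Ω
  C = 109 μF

Step 1 — Angular frequency: ω = 2π·f = 2π·1450 = 9111 rad/s.
Step 2 — Component impedances:
  R: Z = R = 59.8 Ω
  C: Z = 1/(jωC) = -j/(ω·C) = 0 - j1.007 Ω
Step 3 — Series combination: Z_total = R + C = 59.8 - j1.007 Ω = 59.81∠-1.0° Ω.
Step 4 — Power factor: PF = cos(φ) = Re(Z)/|Z| = 59.8/59.808 = 0.9999.
Step 5 — Type: Im(Z) = -1.007 ⇒ leading (phase φ = -1.0°).

PF = 0.9999 (leading, φ = -1.0°)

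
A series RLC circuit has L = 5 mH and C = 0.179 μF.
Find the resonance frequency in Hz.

Step 1 — Resonance condition Im(Z)=0 gives ω₀ = 1/√(LC).
Step 2 — ω₀ = 1/√(0.005·1.79e-07) = 3.343e+04 rad/s.
Step 3 — f₀ = ω₀/(2π) = 5320 Hz.

f₀ = 5320 Hz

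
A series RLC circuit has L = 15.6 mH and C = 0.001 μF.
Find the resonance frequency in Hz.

Step 1 — Resonance condition Im(Z)=0 gives ω₀ = 1/√(LC).
Step 2 — ω₀ = 1/√(0.0156·1e-09) = 2.532e+05 rad/s.
Step 3 — f₀ = ω₀/(2π) = 4.03e+04 Hz.

f₀ = 4.03e+04 Hz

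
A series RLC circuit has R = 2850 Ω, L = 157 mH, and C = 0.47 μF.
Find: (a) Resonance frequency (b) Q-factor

Step 1 — Resonance condition Im(Z)=0 gives ω₀ = 1/√(LC).
Step 2 — ω₀ = 1/√(0.157·4.7e-07) = 3681 rad/s.
Step 3 — f₀ = ω₀/(2π) = 585.9 Hz.
Step 4 — Series Q: Q = ω₀L/R = 3681·0.157/2850 = 0.2028.

(a) f₀ = 585.9 Hz  (b) Q = 0.2028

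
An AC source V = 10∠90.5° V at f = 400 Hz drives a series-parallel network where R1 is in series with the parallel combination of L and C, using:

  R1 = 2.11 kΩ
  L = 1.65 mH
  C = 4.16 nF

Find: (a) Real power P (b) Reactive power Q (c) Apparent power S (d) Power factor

Step 1 — Angular frequency: ω = 2π·f = 2π·400 = 2513 rad/s.
Step 2 — Component impedances:
  R1: Z = R = 2110 Ω
  L: Z = jωL = j·2513·0.00165 = 0 + j4.147 Ω
  C: Z = 1/(jωC) = -j/(ω·C) = 0 - j9.565e+04 Ω
Step 3 — Parallel branch: L || C = 1/(1/L + 1/C) = 0 + j4.147 Ω.
Step 4 — Series with R1: Z_total = R1 + (L || C) = 2110 + j4.147 Ω = 2110∠0.1° Ω.
Step 5 — Source phasor: V = 10∠90.5° V = -0.08727 + j10 V.
Step 6 — Current: I = V / Z = -3.204e-05 + j0.004739 A = 0.004739∠90.4° A.
Step 7 — Complex power: S = V·I* = 0.04739 + j9.315e-05 VA.
Step 8 — Real power: P = Re(S) = 0.04739 W.
Step 9 — Reactive power: Q = Im(S) = 9.315e-05 VAR.
Step 10 — Apparent power: |S| = 0.04739 VA.
Step 11 — Power factor: PF = P/|S| = 1 (lagging).

(a) P = 0.04739 W  (b) Q = 9.315e-05 VAR  (c) S = 0.04739 VA  (d) PF = 1 (lagging)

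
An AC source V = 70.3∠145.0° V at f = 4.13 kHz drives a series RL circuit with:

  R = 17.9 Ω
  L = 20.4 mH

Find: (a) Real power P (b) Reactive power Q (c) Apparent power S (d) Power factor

Step 1 — Angular frequency: ω = 2π·f = 2π·4130 = 2.595e+04 rad/s.
Step 2 — Component impedances:
  R: Z = R = 17.9 Ω
  L: Z = jωL = j·2.595e+04·0.0204 = 0 + j529.4 Ω
Step 3 — Series combination: Z_total = R + L = 17.9 + j529.4 Ω = 529.7∠88.1° Ω.
Step 4 — Source phasor: V = 70.3∠145.0° V = -57.59 + j40.32 V.
Step 5 — Current: I = V / Z = 0.07241 + j0.1112 A = 0.1327∠56.9° A.
Step 6 — Complex power: S = V·I* = 0.3153 + j9.325 VA.
Step 7 — Real power: P = Re(S) = 0.3153 W.
Step 8 — Reactive power: Q = Im(S) = 9.325 VAR.
Step 9 — Apparent power: |S| = 9.33 VA.
Step 10 — Power factor: PF = P/|S| = 0.03379 (lagging).

(a) P = 0.3153 W  (b) Q = 9.325 VAR  (c) S = 9.33 VA  (d) PF = 0.03379 (lagging)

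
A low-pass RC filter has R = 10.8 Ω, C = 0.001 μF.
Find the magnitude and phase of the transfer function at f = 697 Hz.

Step 1 — Angular frequency: ω = 2π·697 = 4379 rad/s.
Step 2 — Transfer function: H(jω) = 1/(1 + jωRC).
Step 3 — Denominator: 1 + jωRC = 1 + j·4379·10.8·1e-09 = 1 + j4.73e-05.
Step 4 — H = 1 - j4.73e-05.
Step 5 — Magnitude: |H| = 1 (-0.0 dB); phase: φ = -0.0°.

|H| = 1 (-0.0 dB), φ = -0.0°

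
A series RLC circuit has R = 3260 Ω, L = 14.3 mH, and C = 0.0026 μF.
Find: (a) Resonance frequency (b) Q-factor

Step 1 — Resonance condition Im(Z)=0 gives ω₀ = 1/√(LC).
Step 2 — ω₀ = 1/√(0.0143·2.6e-09) = 1.64e+05 rad/s.
Step 3 — f₀ = ω₀/(2π) = 2.61e+04 Hz.
Step 4 — Series Q: Q = ω₀L/R = 1.64e+05·0.0143/3260 = 0.7194.

(a) f₀ = 2.61e+04 Hz  (b) Q = 0.7194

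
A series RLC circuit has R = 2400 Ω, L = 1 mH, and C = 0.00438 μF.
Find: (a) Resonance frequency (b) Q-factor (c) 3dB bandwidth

Step 1 — Resonance condition Im(Z)=0 gives ω₀ = 1/√(LC).
Step 2 — ω₀ = 1/√(0.001·4.38e-09) = 4.778e+05 rad/s.
Step 3 — f₀ = ω₀/(2π) = 7.605e+04 Hz.
Step 4 — Series Q: Q = ω₀L/R = 4.778e+05·0.001/2400 = 0.1991.
Step 5 — 3dB bandwidth: Δω = ω₀/Q = 2.4e+06 rad/s; BW = Δω/(2π) = 3.82e+05 Hz.

(a) f₀ = 7.605e+04 Hz  (b) Q = 0.1991  (c) BW = 3.82e+05 Hz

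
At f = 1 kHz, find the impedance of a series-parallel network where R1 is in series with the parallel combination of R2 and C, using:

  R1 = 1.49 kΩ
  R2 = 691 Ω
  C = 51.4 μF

Step 1 — Angular frequency: ω = 2π·f = 2π·1000 = 6283 rad/s.
Step 2 — Component impedances:
  R1: Z = R = 1490 Ω
  R2: Z = R = 691 Ω
  C: Z = 1/(jωC) = -j/(ω·C) = 0 - j3.096 Ω
Step 3 — Parallel branch: R2 || C = 1/(1/R2 + 1/C) = 0.01387 - j3.096 Ω.
Step 4 — Series with R1: Z_total = R1 + (R2 || C) = 1490 - j3.096 Ω = 1490∠-0.1° Ω.

Z = 1490 - j3.096 Ω = 1490∠-0.1° Ω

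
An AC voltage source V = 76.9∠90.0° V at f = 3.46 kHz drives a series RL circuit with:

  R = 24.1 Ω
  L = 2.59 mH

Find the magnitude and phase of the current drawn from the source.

Step 1 — Angular frequency: ω = 2π·f = 2π·3460 = 2.174e+04 rad/s.
Step 2 — Component impedances:
  R: Z = R = 24.1 Ω
  L: Z = jωL = j·2.174e+04·0.00259 = 0 + j56.31 Ω
Step 3 — Series combination: Z_total = R + L = 24.1 + j56.31 Ω = 61.25∠66.8° Ω.
Step 4 — Source phasor: V = 76.9∠90.0° V = 0 + j76.9 V.
Step 5 — Ohm's law: I = V / Z_total = (0 + j76.9) / (24.1 + j56.31) = 1.154 + j0.4941 A.
Step 6 — Convert to polar: |I| = 1.256 A, ∠I = 23.2°.

I = 1.256∠23.2° A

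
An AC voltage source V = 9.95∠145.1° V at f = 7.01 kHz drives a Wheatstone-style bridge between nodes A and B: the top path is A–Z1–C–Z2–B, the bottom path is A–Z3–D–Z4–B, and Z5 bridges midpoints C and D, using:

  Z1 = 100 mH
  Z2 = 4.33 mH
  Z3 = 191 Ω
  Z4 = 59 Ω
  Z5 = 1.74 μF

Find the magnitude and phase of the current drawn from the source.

Step 1 — Angular frequency: ω = 2π·f = 2π·7010 = 4.405e+04 rad/s.
Step 2 — Component impedances:
  Z1: Z = jωL = j·4.405e+04·0.1 = 0 + j4405 Ω
  Z2: Z = jωL = j·4.405e+04·0.00433 = 0 + j190.7 Ω
  Z3: Z = R = 191 Ω
  Z4: Z = R = 59 Ω
  Z5: Z = 1/(jωC) = -j/(ω·C) = 0 - j13.05 Ω
Step 3 — Bridge requires nodal analysis (the Z5 bridge couples midpoints C and D, so the two paths cannot be reduced to a simple series/parallel combination). Setting node B to ground and injecting 1 A at node A, the 3-node admittance system at A, C, D solves to V_A = Z_AB = 243.9 + j25.61 Ω = 245.2∠6.0° Ω.
Step 4 — Source phasor: V = 9.95∠145.1° V = -8.161 + j5.693 V.
Step 5 — Ohm's law: I = V / Z_total = (-8.161 + j5.693) / (243.9 + j25.61) = -0.03067 + j0.02656 A.
Step 6 — Convert to polar: |I| = 0.04057 A, ∠I = 139.1°.

I = 0.04057∠139.1° A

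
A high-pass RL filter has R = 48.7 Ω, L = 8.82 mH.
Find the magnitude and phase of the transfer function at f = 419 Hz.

Step 1 — Angular frequency: ω = 2π·419 = 2633 rad/s.
Step 2 — Transfer function: H(jω) = jωL/(R + jωL).
Step 3 — Numerator jωL = j·23.22; denominator R + jωL = 48.7 + j23.22.
Step 4 — H = 0.1852 + j0.3885.
Step 5 — Magnitude: |H| = 0.4304 (-7.3 dB); phase: φ = 64.5°.

|H| = 0.4304 (-7.3 dB), φ = 64.5°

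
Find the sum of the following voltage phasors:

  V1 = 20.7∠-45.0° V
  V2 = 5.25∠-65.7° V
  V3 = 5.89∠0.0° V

Step 1 — Convert each phasor to rectangular form:
  V1 = 20.7·(cos(-45.0°) + j·sin(-45.0°)) = 14.64 - j14.64 V
  V2 = 5.25·(cos(-65.7°) + j·sin(-65.7°)) = 2.16 - j4.785 V
  V3 = 5.89·(cos(0.0°) + j·sin(0.0°)) = 5.89 V
Step 2 — Sum components: V_total = 22.69 - j19.42 V.
Step 3 — Convert to polar: |V_total| = 29.87 V, ∠V_total = -40.6°.

V_total = 29.87∠-40.6° V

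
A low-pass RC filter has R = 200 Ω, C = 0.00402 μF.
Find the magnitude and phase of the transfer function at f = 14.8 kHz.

Step 1 — Angular frequency: ω = 2π·1.48e+04 = 9.299e+04 rad/s.
Step 2 — Transfer function: H(jω) = 1/(1 + jωRC).
Step 3 — Denominator: 1 + jωRC = 1 + j·9.299e+04·200·4.02e-09 = 1 + j0.07476.
Step 4 — H = 0.9944 - j0.07435.
Step 5 — Magnitude: |H| = 0.9972 (-0.0 dB); phase: φ = -4.3°.

|H| = 0.9972 (-0.0 dB), φ = -4.3°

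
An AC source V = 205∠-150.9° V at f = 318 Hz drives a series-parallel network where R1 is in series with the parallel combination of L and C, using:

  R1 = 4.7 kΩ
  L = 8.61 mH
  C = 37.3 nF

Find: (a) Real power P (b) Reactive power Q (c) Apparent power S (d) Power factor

Step 1 — Angular frequency: ω = 2π·f = 2π·318 = 1998 rad/s.
Step 2 — Component impedances:
  R1: Z = R = 4700 Ω
  L: Z = jωL = j·1998·0.00861 = 0 + j17.2 Ω
  C: Z = 1/(jωC) = -j/(ω·C) = 0 - j1.342e+04 Ω
Step 3 — Parallel branch: L || C = 1/(1/L + 1/C) = 0 + j17.23 Ω.
Step 4 — Series with R1: Z_total = R1 + (L || C) = 4700 + j17.23 Ω = 4700∠0.2° Ω.
Step 5 — Source phasor: V = 205∠-150.9° V = -179.1 - j99.7 V.
Step 6 — Current: I = V / Z = -0.03819 - j0.02107 A = 0.04362∠-151.1° A.
Step 7 — Complex power: S = V·I* = 8.941 + j0.03277 VA.
Step 8 — Real power: P = Re(S) = 8.941 W.
Step 9 — Reactive power: Q = Im(S) = 0.03277 VAR.
Step 10 — Apparent power: |S| = 8.941 VA.
Step 11 — Power factor: PF = P/|S| = 1 (lagging).

(a) P = 8.941 W  (b) Q = 0.03277 VAR  (c) S = 8.941 VA  (d) PF = 1 (lagging)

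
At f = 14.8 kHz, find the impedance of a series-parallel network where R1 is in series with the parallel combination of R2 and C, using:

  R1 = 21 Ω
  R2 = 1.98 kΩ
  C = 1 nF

Step 1 — Angular frequency: ω = 2π·f = 2π·1.48e+04 = 9.299e+04 rad/s.
Step 2 — Component impedances:
  R1: Z = R = 21 Ω
  R2: Z = R = 1980 Ω
  C: Z = 1/(jωC) = -j/(ω·C) = 0 - j1.075e+04 Ω
Step 3 — Parallel branch: R2 || C = 1/(1/R2 + 1/C) = 1915 - j352.6 Ω.
Step 4 — Series with R1: Z_total = R1 + (R2 || C) = 1936 - j352.6 Ω = 1968∠-10.3° Ω.

Z = 1936 - j352.6 Ω = 1968∠-10.3° Ω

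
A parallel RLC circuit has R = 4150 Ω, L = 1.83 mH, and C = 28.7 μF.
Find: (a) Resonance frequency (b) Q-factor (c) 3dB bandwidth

Step 1 — Resonance: ω₀ = 1/√(LC) = 1/√(0.00183·2.87e-05) = 4363 rad/s.
Step 2 — f₀ = ω₀/(2π) = 694.5 Hz.
Step 3 — Parallel Q: Q = R/(ω₀L) = 4150/(4363·0.00183) = 519.7.
Step 4 — Bandwidth: Δω = ω₀/Q = 8.396 rad/s; BW = Δω/(2π) = 1.336 Hz.

(a) f₀ = 694.5 Hz  (b) Q = 519.7  (c) BW = 1.336 Hz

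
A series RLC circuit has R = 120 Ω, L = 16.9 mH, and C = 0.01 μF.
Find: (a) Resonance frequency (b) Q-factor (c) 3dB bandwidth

Step 1 — Resonance condition Im(Z)=0 gives ω₀ = 1/√(LC).
Step 2 — ω₀ = 1/√(0.0169·1e-08) = 7.692e+04 rad/s.
Step 3 — f₀ = ω₀/(2π) = 1.224e+04 Hz.
Step 4 — Series Q: Q = ω₀L/R = 7.692e+04·0.0169/120 = 10.83.
Step 5 — 3dB bandwidth: Δω = ω₀/Q = 7101 rad/s; BW = Δω/(2π) = 1130 Hz.

(a) f₀ = 1.224e+04 Hz  (b) Q = 10.83  (c) BW = 1130 Hz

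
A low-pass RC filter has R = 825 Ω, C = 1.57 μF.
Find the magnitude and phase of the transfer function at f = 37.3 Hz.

Step 1 — Angular frequency: ω = 2π·37.3 = 234.4 rad/s.
Step 2 — Transfer function: H(jω) = 1/(1 + jωRC).
Step 3 — Denominator: 1 + jωRC = 1 + j·234.4·825·1.57e-06 = 1 + j0.3036.
Step 4 — H = 0.9156 - j0.2779.
Step 5 — Magnitude: |H| = 0.9569 (-0.4 dB); phase: φ = -16.9°.

|H| = 0.9569 (-0.4 dB), φ = -16.9°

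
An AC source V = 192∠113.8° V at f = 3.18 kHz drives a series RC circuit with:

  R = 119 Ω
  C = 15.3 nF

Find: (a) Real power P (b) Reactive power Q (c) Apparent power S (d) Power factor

Step 1 — Angular frequency: ω = 2π·f = 2π·3180 = 1.998e+04 rad/s.
Step 2 — Component impedances:
  R: Z = R = 119 Ω
  C: Z = 1/(jωC) = -j/(ω·C) = 0 - j3271 Ω
Step 3 — Series combination: Z_total = R + C = 119 - j3271 Ω = 3273∠-87.9° Ω.
Step 4 — Source phasor: V = 192∠113.8° V = -77.48 + j175.7 V.
Step 5 — Current: I = V / Z = -0.05449 - j0.0217 A = 0.05866∠-158.3° A.
Step 6 — Complex power: S = V·I* = 0.4094 - j11.25 VA.
Step 7 — Real power: P = Re(S) = 0.4094 W.
Step 8 — Reactive power: Q = Im(S) = -11.25 VAR.
Step 9 — Apparent power: |S| = 11.26 VA.
Step 10 — Power factor: PF = P/|S| = 0.03635 (leading).

(a) P = 0.4094 W  (b) Q = -11.25 VAR  (c) S = 11.26 VA  (d) PF = 0.03635 (leading)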